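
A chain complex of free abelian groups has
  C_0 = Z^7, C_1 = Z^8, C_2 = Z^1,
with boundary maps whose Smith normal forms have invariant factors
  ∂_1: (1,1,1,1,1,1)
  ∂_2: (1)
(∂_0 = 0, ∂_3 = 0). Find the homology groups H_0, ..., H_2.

H_0 = Z,  H_1 = Z,  H_2 = 0.

H_0: b_0 = 7 − 0 − 6 = 1; torsion from ∂_1 factors > 1: none. So H_0 = Z.
H_1: b_1 = 8 − 6 − 1 = 1; torsion from ∂_2 factors > 1: none. So H_1 = Z.
H_2: b_2 = 1 − 1 − 0 = 0; torsion from ∂_3 factors > 1: none. So H_2 = 0.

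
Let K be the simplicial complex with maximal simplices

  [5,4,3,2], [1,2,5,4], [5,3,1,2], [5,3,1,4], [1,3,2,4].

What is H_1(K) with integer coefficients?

H_1 ≅ 0.

Take the total order 1 < 2 < 3 < 4 < 5 on the vertex set. Then K (dimension 3) consists of the simplices:

  0-simplices (5): [1], [2], [3], [4], [5]
  1-simplices (10): [1,2], [1,3], [1,4], [1,5], [2,3], [2,4], [2,5], [3,4], [3,5], [4,5]
  2-simplices (10): [1,2,3], [1,2,4], [1,2,5], [1,3,4], [1,3,5], [1,4,5], [2,3,4], [2,3,5], [2,4,5], [3,4,5]
  3-simplices (5): [1,2,3,4], [1,2,3,5], [1,2,4,5], [1,3,4,5], [2,3,4,5]

so the chain groups are C_0 ≅ Z^5, C_1 ≅ Z^10, C_2 ≅ Z^10, C_3 ≅ Z^5.

∂_1: C_1 → C_0 is given by ∂[p,q] = [q] − [p].
This gives a 5×10 integer matrix of rank 4; reducing to Smith normal form yields diagonal entries (1,1,1,1).

∂_2: C_2 → C_1 sends each 2-simplex [p,q,r] to [q,r] − [p,r] + [p,q]. For instance
  ∂[1,2,4] = [2,4] − [1,4] + [1,2],
  ∂[1,2,3] = [2,3] − [1,3] + [1,2].
As a 10×10 matrix over Z this has rank 6, with invariant factors (1,1,1,1,1,1).

∂_3: C_3 → C_2 sends each 3-simplex σ to the alternating sum Σ_i (−1)^i (σ with its i-th vertex removed). For instance
  ∂[1,2,4,5] = [2,4,5] − [1,4,5] + [1,2,5] − [1,2,4],
  ∂[1,2,3,5] = [2,3,5] − [1,3,5] + [1,2,5] − [1,2,3].
The resulting 10×5 matrix has rank 4, and its Smith normal form has invariant factors (1,1,1,1).

Now H_k = ker ∂_k / im ∂_{k+1}, so:

  H_1: rank ker ∂_1 − rank ∂_2 = (10 − 4) − 6 = 0, and the invariant factors of ∂_2 are all 1, so H_1 = 0.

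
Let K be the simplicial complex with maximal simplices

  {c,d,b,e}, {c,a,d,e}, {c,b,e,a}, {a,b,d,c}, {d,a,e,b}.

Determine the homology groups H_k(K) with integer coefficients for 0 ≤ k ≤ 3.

H_0 = Z,  H_1 = 0,  H_2 = 0,  H_3 = Z.

Take the total order a < b < c < d < e on the vertex set. Then K (dimension 3) consists of the simplices:

  0-simplices (5): a, b, c, d, e
  1-simplices (10): ab, ac, ad, ae, bc, bd, be, cd, ce, de
  2-simplices (10): abc, abd, abe, acd, ace, ade, bcd, bce, bde, cde
  3-simplices (5): abcd, abce, abde, acde, bcde

giving chain groups C_0 ≅ Z^5, C_1 ≅ Z^10, C_2 ≅ Z^10, C_3 ≅ Z^5.

∂_1: C_1 → C_0 maps an edge to its endpoints' difference, ∂[p,q] = q − p. For instance
  ∂ac = c − a.
As a 5×10 matrix over Z this has rank 4, with invariant factors (1,1,1,1).

Boundary ∂_2: C_2 → C_1 sends each 2-simplex [p,q,r] to [q,r] − [p,r] + [p,q]. For instance
  ∂bcd = cd − bd + bc,
  ∂acd = cd − ad + ac.
This gives a 10×10 integer matrix of rank 6; reducing to Smith normal form yields diagonal entries (1,1,1,1,1,1).

∂_3: C_3 → C_2 sends each 3-simplex σ to the alternating sum Σ_i (−1)^i (σ with its i-th vertex removed). For instance
  ∂bcde = cde − bde + bce − bcd,
  ∂abce = bce − ace + abe − abc.
The resulting 10×5 matrix has rank 4, and its Smith normal form has invariant factors (1,1,1,1).

Now H_k = ker ∂_k / im ∂_{k+1}, so:

  H_0: rank C_0 − rank ∂_1 = 5 − 4 = 1, and the invariant factors of ∂_1 are all 1, so H_0 = Z.
  H_1: rank ker ∂_1 − rank ∂_2 = (10 − 4) − 6 = 0, and the invariant factors of ∂_2 are all 1, so H_1 = 0.
  H_2: rank ker ∂_2 − rank ∂_3 = (10 − 6) − 4 = 0, and the invariant factors of ∂_3 are all 1, so H_2 = 0.
  H_3: rank ker ∂_3 − rank ∂_4 = (5 − 4) − 0 = 1, and there is no ∂_4, so H_3 = Z.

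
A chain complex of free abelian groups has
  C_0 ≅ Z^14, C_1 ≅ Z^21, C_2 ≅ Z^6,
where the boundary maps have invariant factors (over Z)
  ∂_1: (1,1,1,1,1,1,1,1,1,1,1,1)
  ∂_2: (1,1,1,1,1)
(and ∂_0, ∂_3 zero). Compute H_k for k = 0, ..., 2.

H_0: b_0 = 14 − 0 − 12 = 2; torsion from ∂_1 factors > 1: none. So H_0 = Z^2.
H_1: b_1 = 21 − 12 − 5 = 4; torsion from ∂_2 factors > 1: none. So H_1 = Z^4.
H_2: b_2 = 6 − 5 − 0 = 1; torsion from ∂_3 factors > 1: none. So H_2 = Z.

H_0 = Z^2,  H_1 = Z^4,  H_2 = Z.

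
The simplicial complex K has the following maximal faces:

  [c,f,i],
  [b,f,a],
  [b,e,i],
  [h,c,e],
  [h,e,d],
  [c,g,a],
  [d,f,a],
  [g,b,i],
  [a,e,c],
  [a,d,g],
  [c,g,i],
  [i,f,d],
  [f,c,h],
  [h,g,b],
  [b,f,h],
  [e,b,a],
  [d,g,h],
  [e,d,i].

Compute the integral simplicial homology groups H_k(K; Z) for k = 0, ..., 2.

Take the total order a < b < c < d < e < f < g < h < i on the vertex set. Then K (dimension 2) consists of the simplices:

  0-simplices (9): a, b, c, d, e, f, g, h, i
  1-simplices (27): ab, ac, ad, ae, af, ag, be, bf, bg, bh, bi, ce, cf, cg, ch, ci, de, df, dg, dh, di, eh, ei, fh, fi, gh, gi
  2-simplices (18): abe, abf, ace, acg, adf, adg, bei, bfh, bgh, bgi, ceh, cfh, cfi, cgi, deh, dei, dfi, dgh

giving chain groups C_0 ≅ Z^9, C_1 ≅ Z^27, C_2 ≅ Z^18.

∂_1: C_1 → C_0 sends each edge [p,q] (with p < q) to q − p.
The 9×27 boundary matrix has rank 8 and Smith normal form diag(1,1,1,1,1,1,1,1).

Boundary ∂_2: C_2 → C_1 sends each 2-simplex [p,q,r] to [q,r] − [p,r] + [p,q]. For instance
  ∂cfi = fi − ci + cf,
  ∂deh = eh − dh + de.
This gives a 27×18 integer matrix of rank 17; reducing to Smith normal form yields diagonal entries (1,1,1,1,1,1,1,1,1,1,1,1,1,1,1,1,1).

From H_k ≅ ker(∂_k) / im(∂_{k+1}) we obtain:

  H_0: rank C_0 − rank ∂_1 = 9 − 8 = 1, and the invariant factors of ∂_1 are all 1, so H_0 ≅ Z.
  H_1: rank ker ∂_1 − rank ∂_2 = (27 − 8) − 17 = 2, and the invariant factors of ∂_2 are all 1, so H_1 ≅ Z^2.
  H_2: rank ker ∂_2 − rank ∂_3 = (18 − 17) − 0 = 1, and there is no ∂_3, so H_2 ≅ Z.

As a check, the Euler characteristic is 9 − 27 + 18 = 0, which agrees with 1 − 2 + 1 = 0.

H_0 ≅ Z,  H_1 ≅ Z^2,  H_2 ≅ Z.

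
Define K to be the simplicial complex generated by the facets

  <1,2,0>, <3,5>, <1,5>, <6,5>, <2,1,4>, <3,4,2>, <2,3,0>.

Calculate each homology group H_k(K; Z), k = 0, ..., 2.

H_0 = Z,  H_1 = Z,  H_2 = 0.

Order the vertices as 0 < 1 < 2 < 3 < 4 < 5 < 6. Listing each simplex with vertices in this order, K has dimension 2 with simplices:

  0-simplices (7): [0], [1], [2], [3], [4], [5], [6]
  1-simplices (11): [0,1], [0,2], [0,3], [1,2], [1,4], [1,5], [2,3], [2,4], [3,4], [3,5], [5,6]
  2-simplices (4): [0,1,2], [0,2,3], [1,2,4], [2,3,4]

giving chain groups C_0 ≅ Z^7, C_1 ≅ Z^11, C_2 ≅ Z^4.

Boundary ∂_1: C_1 → C_0 is given by ∂[p,q] = [q] − [p].
This gives a 7×11 integer matrix of rank 6; reducing to Smith normal form yields diagonal entries (1,1,1,1,1,1).

Boundary ∂_2: C_2 → C_1 sends each 2-simplex [p,q,r] to [q,r] − [p,r] + [p,q]. For instance
  ∂[0,1,2] = [1,2] − [0,2] + [0,1],
  ∂[0,2,3] = [2,3] − [0,3] + [0,2].
The 11×4 boundary matrix has rank 4 and Smith normal form diag(1,1,1,1).

Computing H_k = (kernel of ∂_k) / (image of ∂_{k+1}):

  H_0: rank C_0 − rank ∂_1 = 7 − 6 = 1, and the invariant factors of ∂_1 are all 1, so H_0 ≅ Z.
  H_1: rank ker ∂_1 − rank ∂_2 = (11 − 6) − 4 = 1, and the invariant factors of ∂_2 are all 1, so H_1 ≅ Z.
  H_2: rank ker ∂_2 − rank ∂_3 = (4 − 4) − 0 = 0, and there is no ∂_3, so H_2 ≅ 0.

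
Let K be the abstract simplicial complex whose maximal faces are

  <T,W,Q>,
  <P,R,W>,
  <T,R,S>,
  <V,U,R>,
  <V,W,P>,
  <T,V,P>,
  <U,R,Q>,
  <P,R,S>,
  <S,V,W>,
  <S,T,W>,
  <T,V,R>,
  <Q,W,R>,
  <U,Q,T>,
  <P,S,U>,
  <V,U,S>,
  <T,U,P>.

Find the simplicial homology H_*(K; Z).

H_0 = Z,  H_1 = Z^2,  H_2 = Z.

Fix the vertex order P < Q < R < S < T < U < V < W and write every simplex with vertices in increasing order. Then dim K = 2 and the simplices of K are:

  0-simplices (8): P, Q, R, S, T, U, V, W
  1-simplices (24): PR, PS, PT, PU, PV, PW, QR, QT, QU, QW, RS, RT, RU, RV, RW, ST, SU, SV, SW, TU, TV, TW, UV, VW
  2-simplices (16): PRS, PRW, PSU, PTU, PTV, PVW, QRU, QRW, QTU, QTW, RST, RTV, RUV, STW, SUV, SVW

so the chain groups are C_0 ≅ Z^8, C_1 ≅ Z^24, C_2 ≅ Z^16.

The boundary map ∂_1: C_1 → C_0 sends each edge [p,q] (with p < q) to q − p. For instance
  ∂QT = T − Q.
The 8×24 boundary matrix has rank 7 and Smith normal form diag(1,1,1,1,1,1,1).

∂_2: C_2 → C_1 acts by ∂[p,q,r] = [q,r] − [p,r] + [p,q]. For instance
  ∂RUV = UV − RV + RU,
  ∂QTW = TW − QW + QT.
The resulting 24×16 matrix has rank 15, and its Smith normal form has invariant factors (1,1,1,1,1,1,1,1,1,1,1,1,1,1,1).

Now H_k = ker ∂_k / im ∂_{k+1}, so:

  H_0: rank C_0 − rank ∂_1 = 8 − 7 = 1, and the invariant factors of ∂_1 are all 1, so H_0 = Z.
  H_1: rank ker ∂_1 − rank ∂_2 = (24 − 7) − 15 = 2, and the invariant factors of ∂_2 are all 1, so H_1 = Z^2.
  H_2: rank ker ∂_2 − rank ∂_3 = (16 − 15) − 0 = 1, and there is no ∂_3, so H_2 = Z.

(K is a triangulation of the torus T^2.)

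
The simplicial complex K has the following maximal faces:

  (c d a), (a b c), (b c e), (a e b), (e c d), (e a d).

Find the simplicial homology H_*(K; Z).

Fix the vertex order a < b < c < d < e and write every simplex with vertices in increasing order. Then dim K = 2 and the simplices of K are:

  0-simplices (5): a, b, c, d, e
  1-simplices (9): ab, ac, ad, ae, bc, be, cd, ce, de
  2-simplices (6): abc, abe, acd, ade, bce, cde

so the chain groups are C_0 ≅ Z^5, C_1 ≅ Z^9, C_2 ≅ Z^6.

The boundary map ∂_1: C_1 → C_0 maps an edge to its endpoints' difference, ∂[p,q] = q − p. For instance
  ∂ac = c − a.
The resulting 5×9 matrix has rank 4, and its Smith normal form has invariant factors (1,1,1,1).

∂_2: C_2 → C_1 maps a triangle to the signed sum of its edges. For instance
  ∂acd = cd − ad + ac,
  ∂bce = ce − be + bc.
As a 9×6 matrix over Z this has rank 5, with invariant factors (1,1,1,1,1).

Now H_k = ker ∂_k / im ∂_{k+1}, so:

  H_0: rank C_0 − rank ∂_1 = 5 − 4 = 1, and the invariant factors of ∂_1 are all 1, so H_0 = Z.
  H_1: rank ker ∂_1 − rank ∂_2 = (9 − 4) − 5 = 0, and the invariant factors of ∂_2 are all 1, so H_1 = 0.
  H_2: rank ker ∂_2 − rank ∂_3 = (6 − 5) − 0 = 1, and there is no ∂_3, so H_2 = Z.

As a check, the Euler characteristic is 5 − 9 + 6 = 2, which agrees with 1 − 0 + 1 = 2.

H_0 ≅ Z,  H_1 = 0,  H_2 ≅ Z.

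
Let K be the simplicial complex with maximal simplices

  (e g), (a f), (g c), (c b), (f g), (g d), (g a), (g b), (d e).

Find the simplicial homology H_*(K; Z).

H_0 ≅ Z,  H_1 ≅ Z^3.

Take the total order a < b < c < d < e < f < g on the vertex set. Then K (dimension 1) consists of the simplices:

  0-simplices (7): a, b, c, d, e, f, g
  1-simplices (9): af, ag, bc, bg, cg, de, dg, eg, fg

so the chain groups are C_0 ≅ Z^7, C_1 ≅ Z^9.

The boundary map ∂_1: C_1 → C_0 is given by ∂[p,q] = [q] − [p].
The 7×9 boundary matrix has rank 6 and Smith normal form diag(1,1,1,1,1,1).

Reading off H_k = ker ∂_k / im ∂_{k+1}:

  H_0: rank C_0 − rank ∂_1 = 7 − 6 = 1, and the invariant factors of ∂_1 are all 1, so H_0 ≅ Z.
  H_1: rank ker ∂_1 − rank ∂_2 = (9 − 6) − 0 = 3, and there is no ∂_2, so H_1 ≅ Z^3.

As a check, the Euler characteristic is 7 − 9 = -2, which agrees with 1 − 3 = -2.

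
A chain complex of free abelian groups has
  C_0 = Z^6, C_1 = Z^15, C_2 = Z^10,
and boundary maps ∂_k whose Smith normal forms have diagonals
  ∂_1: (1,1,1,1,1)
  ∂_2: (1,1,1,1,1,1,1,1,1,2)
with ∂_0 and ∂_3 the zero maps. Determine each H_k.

H_0: b_0 = 6 − 0 − 5 = 1; torsion from ∂_1 factors > 1: none. So H_0 = Z.
H_1: b_1 = 15 − 5 − 10 = 0; torsion from ∂_2 factors > 1: [2]. So H_1 = Z/2.
H_2: b_2 = 10 − 10 − 0 = 0; torsion from ∂_3 factors > 1: none. So H_2 = 0.

H_0 = Z,  H_1 = Z/2,  H_2 = 0.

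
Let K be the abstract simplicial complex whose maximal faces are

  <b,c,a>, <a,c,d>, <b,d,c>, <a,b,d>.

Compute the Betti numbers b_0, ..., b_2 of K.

b_0 = 1, b_1 = 0, b_2 = 1.

Order the vertices as a < b < c < d. Listing each simplex with vertices in this order, K has dimension 2 with simplices:

  0-simplices (4): a, b, c, d
  1-simplices (6): ab, ac, ad, bc, bd, cd
  2-simplices (4): abc, abd, acd, bcd

giving chain groups C_0 ≅ Z^4, C_1 ≅ Z^6, C_2 ≅ Z^4.

Boundary ∂_1: C_1 → C_0 maps an edge to its endpoints' difference, ∂[p,q] = q − p.
The resulting 4×6 matrix has rank 3, and its Smith normal form has invariant factors (1,1,1).

∂_2: C_2 → C_1 maps a triangle to the signed sum of its edges. For instance
  ∂acd = cd − ad + ac,
  ∂abc = bc − ac + ab.
This gives a 6×4 integer matrix of rank 3; reducing to Smith normal form yields diagonal entries (1,1,1).

Reading off H_k = ker ∂_k / im ∂_{k+1}:

  H_0: rank C_0 − rank ∂_1 = 4 − 3 = 1, and the invariant factors of ∂_1 are all 1, so H_0 ≅ Z.
  H_1: rank ker ∂_1 − rank ∂_2 = (6 − 3) − 3 = 0, and the invariant factors of ∂_2 are all 1, so H_1 ≅ 0.
  H_2: rank ker ∂_2 − rank ∂_3 = (4 − 3) − 0 = 1, and there is no ∂_3, so H_2 ≅ Z.

Hence the Betti numbers are b_0 = 1, b_1 = 0, b_2 = 1.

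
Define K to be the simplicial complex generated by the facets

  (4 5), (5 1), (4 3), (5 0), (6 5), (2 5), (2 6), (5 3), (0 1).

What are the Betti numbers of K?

We work with the vertex ordering 0 < 1 < 2 < 3 < 4 < 5 < 6. The simplices of K, each written with vertices in increasing order, are:

  0-simplices (7): [0], [1], [2], [3], [4], [5], [6]
  1-simplices (9): [0,1], [0,5], [1,5], [2,5], [2,6], [3,4], [3,5], [4,5], [5,6]

Hence C_0 ≅ Z^7, C_1 ≅ Z^9.

Boundary ∂_1: C_1 → C_0 maps an edge to its endpoints' difference, ∂[p,q] = q − p. For instance
  ∂[0,1] = [1] − [0].
This gives a 7×9 integer matrix of rank 6; reducing to Smith normal form yields diagonal entries (1,1,1,1,1,1).

Reading off H_k = ker ∂_k / im ∂_{k+1}:

  H_0: rank C_0 − rank ∂_1 = 7 − 6 = 1, and the invariant factors of ∂_1 are all 1, so H_0 ≅ Z.
  H_1: rank ker ∂_1 − rank ∂_2 = (9 − 6) − 0 = 3, and there is no ∂_2, so H_1 ≅ Z^3.

As a check, the Euler characteristic is 7 − 9 = -2, which agrees with 1 − 3 = -2.

Hence the Betti numbers are b_0 = 1, b_1 = 3.

b_0 = 1, b_1 = 3.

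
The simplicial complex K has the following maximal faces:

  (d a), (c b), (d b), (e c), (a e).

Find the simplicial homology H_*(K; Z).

H_0 ≅ Z,  H_1 ≅ Z.

Order the vertices as a < b < c < d < e. Listing each simplex with vertices in this order, K has dimension 1 with simplices:

  0-simplices (5): a, b, c, d, e
  1-simplices (5): ad, ae, bc, bd, ce

Hence C_0 ≅ Z^5, C_1 ≅ Z^5.

Boundary ∂_1: C_1 → C_0 sends each edge [p,q] (with p < q) to q − p. For instance
  ∂ae = e − a.
The resulting 5×5 matrix has rank 4, and its Smith normal form has invariant factors (1,1,1,1).

Reading off H_k = ker ∂_k / im ∂_{k+1}:

  H_0: rank C_0 − rank ∂_1 = 5 − 4 = 1, and the invariant factors of ∂_1 are all 1, so H_0 ≅ Z.
  H_1: rank ker ∂_1 − rank ∂_2 = (5 − 4) − 0 = 1, and there is no ∂_2, so H_1 ≅ Z.

As a check, the Euler characteristic is 5 − 5 = 0, which agrees with 1 − 1 = 0.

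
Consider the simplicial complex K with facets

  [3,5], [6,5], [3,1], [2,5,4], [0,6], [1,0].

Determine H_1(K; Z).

H_1 = Z.

K has 7 vertices, 8 edges, 1 triangle.
rank ∂_1 = 6, rank ∂_2 = 1 ⇒ b_1 = 8 − 6 − 1 = 1; all invariant factors of ∂_2 are 1 so no torsion. So H_1 ≅ Z.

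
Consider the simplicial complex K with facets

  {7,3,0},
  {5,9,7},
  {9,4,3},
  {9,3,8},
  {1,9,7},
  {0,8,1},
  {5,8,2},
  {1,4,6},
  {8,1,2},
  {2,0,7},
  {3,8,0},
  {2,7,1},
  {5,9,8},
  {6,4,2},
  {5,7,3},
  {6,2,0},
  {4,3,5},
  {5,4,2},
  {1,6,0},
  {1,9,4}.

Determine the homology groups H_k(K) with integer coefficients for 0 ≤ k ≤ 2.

H_0 ≅ Z,  H_1 ≅ Z ⊕ Z/2,  H_2 = 0.

K has 10 vertices, 30 edges, 20 triangles.
rank ∂_0 = 0, rank ∂_1 = 9 ⇒ b_0 = 10 − 0 − 9 = 1; all invariant factors of ∂_1 are 1 so no torsion. So H_0 ≅ Z.
rank ∂_1 = 9, rank ∂_2 = 20 ⇒ b_1 = 30 − 9 − 20 = 1; ∂_2 has invariant factor(s) [2] giving torsion. So H_1 ≅ Z ⊕ Z/2.
rank ∂_2 = 20, rank ∂_3 = 0 ⇒ b_2 = 20 − 20 − 0 = 0. So H_2 ≅ 0.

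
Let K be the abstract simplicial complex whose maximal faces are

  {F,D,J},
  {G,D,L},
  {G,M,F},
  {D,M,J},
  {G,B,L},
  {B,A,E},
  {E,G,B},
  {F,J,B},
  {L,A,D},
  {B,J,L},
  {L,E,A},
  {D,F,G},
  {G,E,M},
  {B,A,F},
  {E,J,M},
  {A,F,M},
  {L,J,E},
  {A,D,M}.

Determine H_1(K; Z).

H_1 ≅ Z ⊕ Z/2Z.

Take the total order A < B < D < E < F < G < J < L < M on the vertex set. Then K (dimension 2) consists of the simplices:

  0-simplices (9): A, B, D, E, F, G, J, L, M
  1-simplices (27): AB, AD, AE, AF, AL, AM, BE, BF, BG, BJ, BL, DF, DG, DJ, DL, DM, EG, EJ, EL, EM, FG, FJ, FM, GL, GM, JL, JM
  2-simplices (18): ABE, ABF, ADL, ADM, AEL, AFM, BEG, BFJ, BGL, BJL, DFG, DFJ, DGL, DJM, EGM, EJL, EJM, FGM

Hence C_0 ≅ Z^9, C_1 ≅ Z^27, C_2 ≅ Z^18.

∂_1: C_1 → C_0 maps an edge to its endpoints' difference, ∂[p,q] = q − p. For instance
  ∂AF = F − A.
The 9×27 boundary matrix has rank 8 and Smith normal form diag(1,1,1,1,1,1,1,1).

Boundary ∂_2: C_2 → C_1 sends each 2-simplex [p,q,r] to [q,r] − [p,r] + [p,q]. For instance
  ∂FGM = GM − FM + FG,
  ∂BGL = GL − BL + BG.
This gives a 27×18 integer matrix of rank 18; reducing to Smith normal form yields diagonal entries (1,1,1,1,1,1,1,1,1,1,1,1,1,1,1,1,1,2).

Computing H_k = (kernel of ∂_k) / (image of ∂_{k+1}):

  H_1: rank ker ∂_1 − rank ∂_2 = (27 − 8) − 18 = 1, and ∂_2 has invariant factor 2 > 1, so H_1 ≅ Z ⊕ Z/2Z.

(K is a triangulation of the Klein bottle.)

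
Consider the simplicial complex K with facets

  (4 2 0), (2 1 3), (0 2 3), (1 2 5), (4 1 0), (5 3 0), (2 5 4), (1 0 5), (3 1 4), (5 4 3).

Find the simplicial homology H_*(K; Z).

H_0 ≅ Z,  H_1 ≅ Z/2Z,  H_2 = 0.

Order the vertices as 0 < 1 < 2 < 3 < 4 < 5. Listing each simplex with vertices in this order, K has dimension 2 with simplices:

  0-simplices (6): [0], [1], [2], [3], [4], [5]
  1-simplices (15): [0,1], [0,2], [0,3], [0,4], [0,5], [1,2], [1,3], [1,4], [1,5], [2,3], [2,4], [2,5], [3,4], [3,5], [4,5]
  2-simplices (10): [0,1,4], [0,1,5], [0,2,3], [0,2,4], [0,3,5], [1,2,3], [1,2,5], [1,3,4], [2,4,5], [3,4,5]

giving chain groups C_0 ≅ Z^6, C_1 ≅ Z^15, C_2 ≅ Z^10.

∂_1: C_1 → C_0 sends each edge [p,q] (with p < q) to q − p.
This gives a 6×15 integer matrix of rank 5; reducing to Smith normal form yields diagonal entries (1,1,1,1,1).

The boundary map ∂_2: C_2 → C_1 acts by ∂[p,q,r] = [q,r] − [p,r] + [p,q]. For instance
  ∂[1,3,4] = [3,4] − [1,4] + [1,3],
  ∂[0,2,4] = [2,4] − [0,4] + [0,2].
As a 15×10 matrix over Z this has rank 10, with invariant factors (1,1,1,1,1,1,1,1,1,2).

Reading off H_k = ker ∂_k / im ∂_{k+1}:

  H_0: rank C_0 − rank ∂_1 = 6 − 5 = 1, and the invariant factors of ∂_1 are all 1, so H_0 ≅ Z.
  H_1: rank ker ∂_1 − rank ∂_2 = (15 − 5) − 10 = 0, and ∂_2 has invariant factor 2 > 1, so H_1 ≅ Z/2Z.
  H_2: rank ker ∂_2 − rank ∂_3 = (10 − 10) − 0 = 0, and there is no ∂_3, so H_2 ≅ 0.

As a check, the Euler characteristic is 6 − 15 + 10 = 1, which agrees with 1 − 0 + 0 = 1.
(K is a triangulation of the real projective plane RP^2.)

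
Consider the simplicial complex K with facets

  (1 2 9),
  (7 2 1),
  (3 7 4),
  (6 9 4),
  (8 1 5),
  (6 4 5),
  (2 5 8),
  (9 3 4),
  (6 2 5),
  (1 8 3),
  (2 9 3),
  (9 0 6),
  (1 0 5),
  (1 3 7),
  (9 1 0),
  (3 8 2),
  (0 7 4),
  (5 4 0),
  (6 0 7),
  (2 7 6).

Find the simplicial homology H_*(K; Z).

Take the total order 0 < 1 < 2 < 3 < 4 < 5 < 6 < 7 < 8 < 9 on the vertex set. Then K (dimension 2) consists of the simplices:

  0-simplices (10): [0], [1], [2], [3], [4], [5], [6], [7], [8], [9]
  1-simplices (30): (30 of them)
  2-simplices (20): (20 of them)

Hence C_0 ≅ Z^10, C_1 ≅ Z^30, C_2 ≅ Z^20.

Boundary ∂_1: C_1 → C_0 is given by ∂[p,q] = [q] − [p].
This gives a 10×30 integer matrix of rank 9; reducing to Smith normal form yields diagonal entries (1,1,1,1,1,1,1,1,1).

Boundary ∂_2: C_2 → C_1 maps a triangle to the signed sum of its edges. For instance
  ∂[1,2,7] = [2,7] − [1,7] + [1,2],
  ∂[1,5,8] = [5,8] − [1,8] + [1,5].
This gives a 30×20 integer matrix of rank 20; reducing to Smith normal form yields diagonal entries (1,1,1,1,1,1,1,1,1,1,1,1,1,1,1,1,1,1,1,2).

Now H_k = ker ∂_k / im ∂_{k+1}, so:

  H_0: rank C_0 − rank ∂_1 = 10 − 9 = 1, and the invariant factors of ∂_1 are all 1, so H_0 ≅ Z.
  H_1: rank ker ∂_1 − rank ∂_2 = (30 − 9) − 20 = 1, and ∂_2 has invariant factor 2 > 1, so H_1 ≅ Z ⊕ Z/2.
  H_2: rank ker ∂_2 − rank ∂_3 = (20 − 20) − 0 = 0, and there is no ∂_3, so H_2 ≅ 0.

H_0 ≅ Z,  H_1 ≅ Z ⊕ Z/2,  H_2 = 0.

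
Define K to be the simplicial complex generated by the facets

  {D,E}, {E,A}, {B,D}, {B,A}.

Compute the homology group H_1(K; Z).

H_1 = Z.

Order the vertices as A < B < D < E. Listing each simplex with vertices in this order, K has dimension 1 with simplices:

  0-simplices (4): A, B, D, E
  1-simplices (4): AB, AE, BD, DE

so the chain groups are C_0 ≅ Z^4, C_1 ≅ Z^4.

The boundary map ∂_1: C_1 → C_0 maps an edge to its endpoints' difference, ∂[p,q] = q − p. For instance
  ∂AB = B − A.
As a 4×4 matrix over Z this has rank 3, with invariant factors (1,1,1).

Now H_k = ker ∂_k / im ∂_{k+1}, so:

  H_1: rank ker ∂_1 − rank ∂_2 = (4 − 3) − 0 = 1, and there is no ∂_2, so H_1 = Z.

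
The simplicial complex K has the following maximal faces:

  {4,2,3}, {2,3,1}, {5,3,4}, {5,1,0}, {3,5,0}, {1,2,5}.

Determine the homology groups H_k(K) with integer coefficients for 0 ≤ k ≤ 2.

H_0 = Z,  H_1 = Z,  H_2 = 0.

Take the total order 0 < 1 < 2 < 3 < 4 < 5 on the vertex set. Then K (dimension 2) consists of the simplices:

  0-simplices (6): [0], [1], [2], [3], [4], [5]
  1-simplices (12): [0,1], [0,3], [0,5], [1,2], [1,3], [1,5], [2,3], [2,4], [2,5], [3,4], [3,5], [4,5]
  2-simplices (6): [0,1,5], [0,3,5], [1,2,3], [1,2,5], [2,3,4], [3,4,5]

Hence C_0 ≅ Z^6, C_1 ≅ Z^12, C_2 ≅ Z^6.

Boundary ∂_1: C_1 → C_0 sends each edge [p,q] (with p < q) to q − p. For instance
  ∂[2,3] = [3] − [2].
The 6×12 boundary matrix has rank 5 and Smith normal form diag(1,1,1,1,1).

The boundary map ∂_2: C_2 → C_1 maps a triangle to the signed sum of its edges. For instance
  ∂[0,1,5] = [1,5] − [0,5] + [0,1],
  ∂[0,3,5] = [3,5] − [0,5] + [0,3].
As a 12×6 matrix over Z this has rank 6, with invariant factors (1,1,1,1,1,1).

Computing H_k = (kernel of ∂_k) / (image of ∂_{k+1}):

  H_0: rank C_0 − rank ∂_1 = 6 − 5 = 1, and the invariant factors of ∂_1 are all 1, so H_0 ≅ Z.
  H_1: rank ker ∂_1 − rank ∂_2 = (12 − 5) − 6 = 1, and the invariant factors of ∂_2 are all 1, so H_1 ≅ Z.
  H_2: rank ker ∂_2 − rank ∂_3 = (6 − 6) − 0 = 0, and there is no ∂_3, so H_2 ≅ 0.

As a check, the Euler characteristic is 6 − 12 + 6 = 0, which agrees with 1 − 1 + 0 = 0.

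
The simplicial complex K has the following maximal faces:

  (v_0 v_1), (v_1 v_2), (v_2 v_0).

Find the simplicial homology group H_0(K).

Order the vertices as v_0 < v_1 < v_2. Listing each simplex with vertices in this order, K has dimension 1 with simplices:

  0-simplices (3): [v_0], [v_1], [v_2]
  1-simplices (3): [v_0,v_1], [v_0,v_2], [v_1,v_2]

so the chain groups are C_0 ≅ Z^3, C_1 ≅ Z^3.

The boundary map ∂_1: C_1 → C_0 is given by ∂[p,q] = [q] − [p]. For instance
  ∂[v_0,v_1] = [v_1] − [v_0].
The 3×3 boundary matrix has rank 2 and Smith normal form diag(1,1).

Now H_k = ker ∂_k / im ∂_{k+1}, so:

  H_0: rank C_0 − rank ∂_1 = 3 − 2 = 1, and the invariant factors of ∂_1 are all 1, so H_0 = Z.

H_0 ≅ Z.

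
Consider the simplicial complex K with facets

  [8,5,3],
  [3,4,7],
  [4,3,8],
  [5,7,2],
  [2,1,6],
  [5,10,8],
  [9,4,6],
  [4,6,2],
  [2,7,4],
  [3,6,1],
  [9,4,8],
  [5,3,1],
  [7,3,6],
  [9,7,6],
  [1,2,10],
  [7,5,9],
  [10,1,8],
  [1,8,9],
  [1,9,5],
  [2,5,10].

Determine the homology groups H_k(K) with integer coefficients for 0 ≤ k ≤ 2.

Order the vertices as 1 < 2 < 3 < 4 < 5 < 6 < 7 < 8 < 9 < 10. Listing each simplex with vertices in this order, K has dimension 2 with simplices:

  0-simplices (10): [1], [2], [3], [4], [5], [6], [7], [8], [9], [10]
  1-simplices (30): (30 of them)
  2-simplices (20): (20 of them)

so the chain groups are C_0 ≅ Z^10, C_1 ≅ Z^30, C_2 ≅ Z^20.

Boundary ∂_1: C_1 → C_0 sends each edge [p,q] (with p < q) to q − p.
This gives a 10×30 integer matrix of rank 9; reducing to Smith normal form yields diagonal entries (1,1,1,1,1,1,1,1,1).

Boundary ∂_2: C_2 → C_1 maps a triangle to the signed sum of its edges. For instance
  ∂[3,6,7] = [6,7] − [3,7] + [3,6],
  ∂[2,4,6] = [4,6] − [2,6] + [2,4].
The 30×20 boundary matrix has rank 20 and Smith normal form diag(1,1,1,1,1,1,1,1,1,1,1,1,1,1,1,1,1,1,1,2).

Reading off H_k = ker ∂_k / im ∂_{k+1}:

  H_0: rank C_0 − rank ∂_1 = 10 − 9 = 1, and the invariant factors of ∂_1 are all 1, so H_0 ≅ Z.
  H_1: rank ker ∂_1 − rank ∂_2 = (30 − 9) − 20 = 1, and ∂_2 has invariant factor 2 > 1, so H_1 ≅ Z ⊕ Z/2Z.
  H_2: rank ker ∂_2 − rank ∂_3 = (20 − 20) − 0 = 0, and there is no ∂_3, so H_2 ≅ 0.

As a check, the Euler characteristic is 10 − 30 + 20 = 0, which agrees with 1 − 1 + 0 = 0.

H_0 ≅ Z,  H_1 ≅ Z ⊕ Z/2Z,  H_2 = 0.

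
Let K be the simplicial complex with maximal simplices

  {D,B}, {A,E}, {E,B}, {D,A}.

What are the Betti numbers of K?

b_0 = 1, b_1 = 1.

Fix the vertex order A < B < D < E and write every simplex with vertices in increasing order. Then dim K = 1 and the simplices of K are:

  0-simplices (4): A, B, D, E
  1-simplices (4): AD, AE, BD, BE

Hence C_0 ≅ Z^4, C_1 ≅ Z^4.

The boundary map ∂_1: C_1 → C_0 is given by ∂[p,q] = [q] − [p]. For instance
  ∂BE = E − B.
This gives a 4×4 integer matrix of rank 3; reducing to Smith normal form yields diagonal entries (1,1,1).

Now H_k = ker ∂_k / im ∂_{k+1}, so:

  H_0: rank C_0 − rank ∂_1 = 4 − 3 = 1, and the invariant factors of ∂_1 are all 1, so H_0 ≅ Z.
  H_1: rank ker ∂_1 − rank ∂_2 = (4 − 3) − 0 = 1, and there is no ∂_2, so H_1 ≅ Z.

As a check, the Euler characteristic is 4 − 4 = 0, which agrees with 1 − 1 = 0.
(K is a triangulation of the circle S^1.)

Hence the Betti numbers are b_0 = 1, b_1 = 1.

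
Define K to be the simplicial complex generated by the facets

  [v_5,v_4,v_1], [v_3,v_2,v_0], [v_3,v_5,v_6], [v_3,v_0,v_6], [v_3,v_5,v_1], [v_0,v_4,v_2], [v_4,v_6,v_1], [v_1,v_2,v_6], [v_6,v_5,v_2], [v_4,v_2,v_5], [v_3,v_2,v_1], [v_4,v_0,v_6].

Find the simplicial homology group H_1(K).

H_1 ≅ Z/2.

Order the vertices as v_0 < v_1 < v_2 < v_3 < v_4 < v_5 < v_6. Listing each simplex with vertices in this order, K has dimension 2 with simplices:

  0-simplices (7): [v_0], [v_1], [v_2], [v_3], [v_4], [v_5], [v_6]
  1-simplices (18): (18 of them)
  2-simplices (12): (12 of them)

giving chain groups C_0 ≅ Z^7, C_1 ≅ Z^18, C_2 ≅ Z^12.

∂_1: C_1 → C_0 is given by ∂[p,q] = [q] − [p].
The 7×18 boundary matrix has rank 6 and Smith normal form diag(1,1,1,1,1,1).

∂_2: C_2 → C_1 sends each 2-simplex [p,q,r] to [q,r] − [p,r] + [p,q]. For instance
  ∂[v_1,v_4,v_5] = [v_4,v_5] − [v_1,v_5] + [v_1,v_4],
  ∂[v_3,v_5,v_6] = [v_5,v_6] − [v_3,v_6] + [v_3,v_5].
As a 18×12 matrix over Z this has rank 12, with invariant factors (1,1,1,1,1,1,1,1,1,1,1,2).

Now H_k = ker ∂_k / im ∂_{k+1}, so:

  H_1: rank ker ∂_1 − rank ∂_2 = (18 − 6) − 12 = 0, and ∂_2 has invariant factor 2 > 1, so H_1 = Z/2.

(K is a triangulation of the real projective plane RP^2.)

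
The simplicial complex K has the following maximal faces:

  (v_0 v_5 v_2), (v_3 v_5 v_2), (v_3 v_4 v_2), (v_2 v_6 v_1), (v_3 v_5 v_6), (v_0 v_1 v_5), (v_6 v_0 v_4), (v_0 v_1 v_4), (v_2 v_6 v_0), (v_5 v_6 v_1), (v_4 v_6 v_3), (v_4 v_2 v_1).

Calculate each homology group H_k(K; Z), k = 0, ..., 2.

H_0 ≅ Z,  H_1 ≅ Z/2,  H_2 = 0.

Fix the vertex order v_0 < v_1 < v_2 < v_3 < v_4 < v_5 < v_6 and write every simplex with vertices in increasing order. Then dim K = 2 and the simplices of K are:

  0-simplices (7): [v_0], [v_1], [v_2], [v_3], [v_4], [v_5], [v_6]
  1-simplices (18): (18 of them)
  2-simplices (12): (12 of them)

Hence C_0 ≅ Z^7, C_1 ≅ Z^18, C_2 ≅ Z^12.

∂_1: C_1 → C_0 sends each edge [p,q] (with p < q) to q − p. For instance
  ∂[v_1,v_4] = [v_4] − [v_1].
This gives a 7×18 integer matrix of rank 6; reducing to Smith normal form yields diagonal entries (1,1,1,1,1,1).

∂_2: C_2 → C_1 maps a triangle to the signed sum of its edges. For instance
  ∂[v_0,v_2,v_6] = [v_2,v_6] − [v_0,v_6] + [v_0,v_2],
  ∂[v_1,v_2,v_6] = [v_2,v_6] − [v_1,v_6] + [v_1,v_2].
This gives a 18×12 integer matrix of rank 12; reducing to Smith normal form yields diagonal entries (1,1,1,1,1,1,1,1,1,1,1,2).

Computing H_k = (kernel of ∂_k) / (image of ∂_{k+1}):

  H_0: rank C_0 − rank ∂_1 = 7 − 6 = 1, and the invariant factors of ∂_1 are all 1, so H_0 ≅ Z.
  H_1: rank ker ∂_1 − rank ∂_2 = (18 − 6) − 12 = 0, and ∂_2 has invariant factor 2 > 1, so H_1 ≅ Z/2.
  H_2: rank ker ∂_2 − rank ∂_3 = (12 − 12) − 0 = 0, and there is no ∂_3, so H_2 ≅ 0.

As a check, the Euler characteristic is 7 − 18 + 12 = 1, which agrees with 1 − 0 + 0 = 1.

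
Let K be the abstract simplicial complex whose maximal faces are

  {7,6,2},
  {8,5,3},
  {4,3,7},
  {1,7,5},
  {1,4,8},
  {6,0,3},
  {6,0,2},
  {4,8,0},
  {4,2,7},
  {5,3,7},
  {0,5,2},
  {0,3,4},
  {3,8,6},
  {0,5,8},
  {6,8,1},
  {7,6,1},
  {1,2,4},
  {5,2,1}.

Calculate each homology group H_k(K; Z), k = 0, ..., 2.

H_0 ≅ Z,  H_1 ≅ Z ⊕ Z/2Z,  H_2 = 0.

We work with the vertex ordering 0 < 1 < 2 < 3 < 4 < 5 < 6 < 7 < 8. The simplices of K, each written with vertices in increasing order, are:

  0-simplices (9): [0], [1], [2], [3], [4], [5], [6], [7], [8]
  1-simplices (27): (27 of them)
  2-simplices (18): [0,2,5], [0,2,6], [0,3,4], [0,3,6], [0,4,8], [0,5,8], [1,2,4], [1,2,5], [1,4,8], [1,5,7], [1,6,7], [1,6,8], [2,4,7], [2,6,7], [3,4,7], [3,5,7], [3,5,8], [3,6,8]

so the chain groups are C_0 ≅ Z^9, C_1 ≅ Z^27, C_2 ≅ Z^18.

∂_1: C_1 → C_0 maps an edge to its endpoints' difference, ∂[p,q] = q − p.
This gives a 9×27 integer matrix of rank 8; reducing to Smith normal form yields diagonal entries (1,1,1,1,1,1,1,1).

The boundary map ∂_2: C_2 → C_1 acts by ∂[p,q,r] = [q,r] − [p,r] + [p,q]. For instance
  ∂[1,6,7] = [6,7] − [1,7] + [1,6],
  ∂[1,2,5] = [2,5] − [1,5] + [1,2].
This gives a 27×18 integer matrix of rank 18; reducing to Smith normal form yields diagonal entries (1,1,1,1,1,1,1,1,1,1,1,1,1,1,1,1,1,2).

From H_k ≅ ker(∂_k) / im(∂_{k+1}) we obtain:

  H_0: rank C_0 − rank ∂_1 = 9 − 8 = 1, and the invariant factors of ∂_1 are all 1, so H_0 = Z.
  H_1: rank ker ∂_1 − rank ∂_2 = (27 − 8) − 18 = 1, and ∂_2 has invariant factor 2 > 1, so H_1 = Z ⊕ Z/2Z.
  H_2: rank ker ∂_2 − rank ∂_3 = (18 − 18) − 0 = 0, and there is no ∂_3, so H_2 = 0.

As a check, the Euler characteristic is 9 − 27 + 18 = 0, which agrees with 1 − 1 + 0 = 0.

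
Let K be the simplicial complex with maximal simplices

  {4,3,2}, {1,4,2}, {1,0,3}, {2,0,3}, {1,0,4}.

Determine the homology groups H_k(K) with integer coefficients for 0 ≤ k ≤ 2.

H_0 ≅ Z,  H_1 ≅ Z,  H_2 = 0.

Fix the vertex order 0 < 1 < 2 < 3 < 4 and write every simplex with vertices in increasing order. Then dim K = 2 and the simplices of K are:

  0-simplices (5): [0], [1], [2], [3], [4]
  1-simplices (10): [0,1], [0,2], [0,3], [0,4], [1,2], [1,3], [1,4], [2,3], [2,4], [3,4]
  2-simplices (5): [0,1,3], [0,1,4], [0,2,3], [1,2,4], [2,3,4]

giving chain groups C_0 ≅ Z^5, C_1 ≅ Z^10, C_2 ≅ Z^5.

Boundary ∂_1: C_1 → C_0 is given by ∂[p,q] = [q] − [p].
The 5×10 boundary matrix has rank 4 and Smith normal form diag(1,1,1,1).

∂_2: C_2 → C_1 sends each 2-simplex [p,q,r] to [q,r] − [p,r] + [p,q]. For instance
  ∂[0,1,4] = [1,4] − [0,4] + [0,1],
  ∂[0,2,3] = [2,3] − [0,3] + [0,2].
The 10×5 boundary matrix has rank 5 and Smith normal form diag(1,1,1,1,1).

From H_k ≅ ker(∂_k) / im(∂_{k+1}) we obtain:

  H_0: rank C_0 − rank ∂_1 = 5 − 4 = 1, and the invariant factors of ∂_1 are all 1, so H_0 ≅ Z.
  H_1: rank ker ∂_1 − rank ∂_2 = (10 − 4) − 5 = 1, and the invariant factors of ∂_2 are all 1, so H_1 ≅ Z.
  H_2: rank ker ∂_2 − rank ∂_3 = (5 − 5) − 0 = 0, and there is no ∂_3, so H_2 ≅ 0.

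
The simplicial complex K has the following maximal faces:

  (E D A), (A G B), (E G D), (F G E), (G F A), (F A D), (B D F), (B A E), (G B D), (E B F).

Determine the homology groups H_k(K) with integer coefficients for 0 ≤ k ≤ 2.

We work with the vertex ordering A < B < D < E < F < G. The simplices of K, each written with vertices in increasing order, are:

  0-simplices (6): A, B, D, E, F, G
  1-simplices (15): AB, AD, AE, AF, AG, BD, BE, BF, BG, DE, DF, DG, EF, EG, FG
  2-simplices (10): ABE, ABG, ADE, ADF, AFG, BDF, BDG, BEF, DEG, EFG

giving chain groups C_0 ≅ Z^6, C_1 ≅ Z^15, C_2 ≅ Z^10.

Boundary ∂_1: C_1 → C_0 sends each edge [p,q] (with p < q) to q − p. For instance
  ∂EG = G − E.
The resulting 6×15 matrix has rank 5, and its Smith normal form has invariant factors (1,1,1,1,1).

∂_2: C_2 → C_1 sends each 2-simplex [p,q,r] to [q,r] − [p,r] + [p,q]. For instance
  ∂BDF = DF − BF + BD,
  ∂BDG = DG − BG + BD.
This gives a 15×10 integer matrix of rank 10; reducing to Smith normal form yields diagonal entries (1,1,1,1,1,1,1,1,1,2).

Now H_k = ker ∂_k / im ∂_{k+1}, so:

  H_0: rank C_0 − rank ∂_1 = 6 − 5 = 1, and the invariant factors of ∂_1 are all 1, so H_0 ≅ Z.
  H_1: rank ker ∂_1 − rank ∂_2 = (15 − 5) − 10 = 0, and ∂_2 has invariant factor 2 > 1, so H_1 ≅ Z/2Z.
  H_2: rank ker ∂_2 − rank ∂_3 = (10 − 10) − 0 = 0, and there is no ∂_3, so H_2 ≅ 0.

As a check, the Euler characteristic is 6 − 15 + 10 = 1, which agrees with 1 − 0 + 0 = 1.
(K is a triangulation of the real projective plane RP^2.)

H_0 ≅ Z,  H_1 ≅ Z/2Z,  H_2 = 0.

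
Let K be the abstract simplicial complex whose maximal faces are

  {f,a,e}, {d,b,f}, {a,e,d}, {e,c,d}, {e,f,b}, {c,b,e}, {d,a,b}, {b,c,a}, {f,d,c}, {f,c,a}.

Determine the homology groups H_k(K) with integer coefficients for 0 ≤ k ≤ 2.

H_0 ≅ Z,  H_1 ≅ Z/2,  H_2 = 0.

Order the vertices as a < b < c < d < e < f. Listing each simplex with vertices in this order, K has dimension 2 with simplices:

  0-simplices (6): a, b, c, d, e, f
  1-simplices (15): ab, ac, ad, ae, af, bc, bd, be, bf, cd, ce, cf, de, df, ef
  2-simplices (10): abc, abd, acf, ade, aef, bce, bdf, bef, cde, cdf

giving chain groups C_0 ≅ Z^6, C_1 ≅ Z^15, C_2 ≅ Z^10.

Boundary ∂_1: C_1 → C_0 maps an edge to its endpoints' difference, ∂[p,q] = q − p.
The resulting 6×15 matrix has rank 5, and its Smith normal form has invariant factors (1,1,1,1,1).

Boundary ∂_2: C_2 → C_1 maps a triangle to the signed sum of its edges. For instance
  ∂cdf = df − cf + cd,
  ∂aef = ef − af + ae.
As a 15×10 matrix over Z this has rank 10, with invariant factors (1,1,1,1,1,1,1,1,1,2).

Computing H_k = (kernel of ∂_k) / (image of ∂_{k+1}):

  H_0: rank C_0 − rank ∂_1 = 6 − 5 = 1, and the invariant factors of ∂_1 are all 1, so H_0 = Z.
  H_1: rank ker ∂_1 − rank ∂_2 = (15 − 5) − 10 = 0, and ∂_2 has invariant factor 2 > 1, so H_1 = Z/2.
  H_2: rank ker ∂_2 − rank ∂_3 = (10 − 10) − 0 = 0, and there is no ∂_3, so H_2 = 0.

As a check, the Euler characteristic is 6 − 15 + 10 = 1, which agrees with 1 − 0 + 0 = 1.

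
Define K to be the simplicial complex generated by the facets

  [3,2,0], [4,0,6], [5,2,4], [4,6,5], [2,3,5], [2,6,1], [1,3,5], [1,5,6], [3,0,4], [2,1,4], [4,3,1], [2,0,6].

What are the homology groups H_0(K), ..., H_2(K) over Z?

We work with the vertex ordering 0 < 1 < 2 < 3 < 4 < 5 < 6. The simplices of K, each written with vertices in increasing order, are:

  0-simplices (7): [0], [1], [2], [3], [4], [5], [6]
  1-simplices (18): [0,2], [0,3], [0,4], [0,6], [1,2], [1,3], [1,4], [1,5], [1,6], [2,3], [2,4], [2,5], [2,6], [3,4], [3,5], [4,5], [4,6], [5,6]
  2-simplices (12): [0,2,3], [0,2,6], [0,3,4], [0,4,6], [1,2,4], [1,2,6], [1,3,4], [1,3,5], [1,5,6], [2,3,5], [2,4,5], [4,5,6]

giving chain groups C_0 ≅ Z^7, C_1 ≅ Z^18, C_2 ≅ Z^12.

∂_1: C_1 → C_0 maps an edge to its endpoints' difference, ∂[p,q] = q − p. For instance
  ∂[5,6] = [6] − [5].
The resulting 7×18 matrix has rank 6, and its Smith normal form has invariant factors (1,1,1,1,1,1).

Boundary ∂_2: C_2 → C_1 maps a triangle to the signed sum of its edges. For instance
  ∂[0,2,3] = [2,3] − [0,3] + [0,2],
  ∂[1,2,6] = [2,6] − [1,6] + [1,2].
This gives a 18×12 integer matrix of rank 12; reducing to Smith normal form yields diagonal entries (1,1,1,1,1,1,1,1,1,1,1,2).

Reading off H_k = ker ∂_k / im ∂_{k+1}:

  H_0: rank C_0 − rank ∂_1 = 7 − 6 = 1, and the invariant factors of ∂_1 are all 1, so H_0 ≅ Z.
  H_1: rank ker ∂_1 − rank ∂_2 = (18 − 6) − 12 = 0, and ∂_2 has invariant factor 2 > 1, so H_1 ≅ Z_2.
  H_2: rank ker ∂_2 − rank ∂_3 = (12 − 12) − 0 = 0, and there is no ∂_3, so H_2 ≅ 0.

(K is a triangulation of the real projective plane RP^2.)

H_0 ≅ Z,  H_1 ≅ Z_2,  H_2 = 0.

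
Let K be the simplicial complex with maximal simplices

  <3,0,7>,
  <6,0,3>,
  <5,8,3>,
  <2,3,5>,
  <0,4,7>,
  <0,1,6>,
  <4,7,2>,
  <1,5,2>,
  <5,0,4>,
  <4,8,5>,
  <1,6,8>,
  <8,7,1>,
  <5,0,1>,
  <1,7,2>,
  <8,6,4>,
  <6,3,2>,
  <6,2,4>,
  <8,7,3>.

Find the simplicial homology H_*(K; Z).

We work with the vertex ordering 0 < 1 < 2 < 3 < 4 < 5 < 6 < 7 < 8. The simplices of K, each written with vertices in increasing order, are:

  0-simplices (9): [0], [1], [2], [3], [4], [5], [6], [7], [8]
  1-simplices (27): (27 of them)
  2-simplices (18): [0,1,5], [0,1,6], [0,3,6], [0,3,7], [0,4,5], [0,4,7], [1,2,5], [1,2,7], [1,6,8], [1,7,8], [2,3,5], [2,3,6], [2,4,6], [2,4,7], [3,5,8], [3,7,8], [4,5,8], [4,6,8]

Hence C_0 ≅ Z^9, C_1 ≅ Z^27, C_2 ≅ Z^18.

Boundary ∂_1: C_1 → C_0 is given by ∂[p,q] = [q] − [p].
This gives a 9×27 integer matrix of rank 8; reducing to Smith normal form yields diagonal entries (1,1,1,1,1,1,1,1).

Boundary ∂_2: C_2 → C_1 acts by ∂[p,q,r] = [q,r] − [p,r] + [p,q]. For instance
  ∂[1,2,7] = [2,7] − [1,7] + [1,2],
  ∂[4,5,8] = [5,8] − [4,8] + [4,5].
As a 27×18 matrix over Z this has rank 17, with invariant factors (1,1,1,1,1,1,1,1,1,1,1,1,1,1,1,1,1).

Computing H_k = (kernel of ∂_k) / (image of ∂_{k+1}):

  H_0: rank C_0 − rank ∂_1 = 9 − 8 = 1, and the invariant factors of ∂_1 are all 1, so H_0 = Z.
  H_1: rank ker ∂_1 − rank ∂_2 = (27 − 8) − 17 = 2, and the invariant factors of ∂_2 are all 1, so H_1 = Z^2.
  H_2: rank ker ∂_2 − rank ∂_3 = (18 − 17) − 0 = 1, and there is no ∂_3, so H_2 = Z.

H_0 = Z,  H_1 = Z^2,  H_2 = Z.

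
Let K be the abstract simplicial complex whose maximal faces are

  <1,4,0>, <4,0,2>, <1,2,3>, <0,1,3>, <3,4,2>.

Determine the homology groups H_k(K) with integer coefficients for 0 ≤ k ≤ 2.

Fix the vertex order 0 < 1 < 2 < 3 < 4 and write every simplex with vertices in increasing order. Then dim K = 2 and the simplices of K are:

  0-simplices (5): [0], [1], [2], [3], [4]
  1-simplices (10): [0,1], [0,2], [0,3], [0,4], [1,2], [1,3], [1,4], [2,3], [2,4], [3,4]
  2-simplices (5): [0,1,3], [0,1,4], [0,2,4], [1,2,3], [2,3,4]

so the chain groups are C_0 ≅ Z^5, C_1 ≅ Z^10, C_2 ≅ Z^5.

The boundary map ∂_1: C_1 → C_0 sends each edge [p,q] (with p < q) to q − p. For instance
  ∂[1,2] = [2] − [1].
As a 5×10 matrix over Z this has rank 4, with invariant factors (1,1,1,1).

∂_2: C_2 → C_1 maps a triangle to the signed sum of its edges. For instance
  ∂[1,2,3] = [2,3] − [1,3] + [1,2],
  ∂[0,1,3] = [1,3] − [0,3] + [0,1].
This gives a 10×5 integer matrix of rank 5; reducing to Smith normal form yields diagonal entries (1,1,1,1,1).

From H_k ≅ ker(∂_k) / im(∂_{k+1}) we obtain:

  H_0: rank C_0 − rank ∂_1 = 5 − 4 = 1, and the invariant factors of ∂_1 are all 1, so H_0 = Z.
  H_1: rank ker ∂_1 − rank ∂_2 = (10 − 4) − 5 = 1, and the invariant factors of ∂_2 are all 1, so H_1 = Z.
  H_2: rank ker ∂_2 − rank ∂_3 = (5 − 5) − 0 = 0, and there is no ∂_3, so H_2 = 0.

(K is a triangulation of the Möbius band.)

H_0 = Z,  H_1 = Z,  H_2 = 0.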